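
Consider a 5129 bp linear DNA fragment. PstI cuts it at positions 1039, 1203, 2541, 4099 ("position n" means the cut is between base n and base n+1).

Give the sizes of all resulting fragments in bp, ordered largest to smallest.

Linear molecule, 4 cuts → 5 fragments:
  1039 − 0 = 1039 bp
  1203 − 1039 = 164 bp
  2541 − 1203 = 1338 bp
  4099 − 2541 = 1558 bp
  5129 − 4099 = 1030 bp
Sorted largest to smallest: 1558, 1338, 1039, 1030, 164 bp.

1558, 1338, 1039, 1030, 164 bp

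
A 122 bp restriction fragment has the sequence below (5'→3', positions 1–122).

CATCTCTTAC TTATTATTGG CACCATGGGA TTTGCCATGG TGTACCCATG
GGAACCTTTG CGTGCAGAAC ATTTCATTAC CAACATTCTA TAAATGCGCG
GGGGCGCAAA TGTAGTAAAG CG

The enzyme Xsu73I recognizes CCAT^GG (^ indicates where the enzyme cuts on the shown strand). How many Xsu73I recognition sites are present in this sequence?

CCATGG occurs starting at positions 23, 35, 46.
Xsu73I cuts at 3 sites.

3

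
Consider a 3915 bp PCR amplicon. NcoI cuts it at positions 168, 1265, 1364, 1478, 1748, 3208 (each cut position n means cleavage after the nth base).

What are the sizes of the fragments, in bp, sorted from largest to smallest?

Linear molecule, 6 cuts → 7 fragments:
  168 − 0 = 168 bp
  1265 − 168 = 1097 bp
  1364 − 1265 = 99 bp
  1478 − 1364 = 114 bp
  1748 − 1478 = 270 bp
  3208 − 1748 = 1460 bp
  3915 − 3208 = 707 bp
Sorted largest to smallest: 1460, 1097, 707, 270, 168, 114, 99 bp.

1460, 1097, 707, 270, 168, 114, 99 bp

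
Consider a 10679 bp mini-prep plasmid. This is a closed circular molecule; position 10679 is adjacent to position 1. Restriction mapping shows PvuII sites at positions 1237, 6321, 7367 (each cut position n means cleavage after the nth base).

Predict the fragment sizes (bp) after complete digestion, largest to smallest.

5084, 4549, 1046 bp

Circular molecule, 3 cuts → 3 fragments:
  6321 − 1237 = 5084 bp
  7367 − 6321 = 1046 bp
  wrap: 10679 − 7367 + 1237 = 4549 bp
Sorted largest to smallest: 5084, 4549, 1046 bp.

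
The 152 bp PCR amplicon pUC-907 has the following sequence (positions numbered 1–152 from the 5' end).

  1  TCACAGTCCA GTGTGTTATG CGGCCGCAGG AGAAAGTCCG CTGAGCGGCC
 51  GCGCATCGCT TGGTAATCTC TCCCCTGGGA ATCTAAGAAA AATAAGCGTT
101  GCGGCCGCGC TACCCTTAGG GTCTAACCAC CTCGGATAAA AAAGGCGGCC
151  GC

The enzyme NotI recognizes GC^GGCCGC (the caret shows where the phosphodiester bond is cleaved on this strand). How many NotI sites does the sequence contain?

GCGGCCGC occurs starting at positions 20, 45, 101, 145.
NotI cuts at 4 sites.

4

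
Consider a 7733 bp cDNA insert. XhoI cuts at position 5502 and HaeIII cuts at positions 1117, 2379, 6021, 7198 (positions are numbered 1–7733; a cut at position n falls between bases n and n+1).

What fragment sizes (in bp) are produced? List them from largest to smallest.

3123, 1262, 1177, 1117, 535, 519 bp

Combined cut positions (sorted): 1117, 2379, 5502, 6021, 7198.
Linear molecule, 5 cuts → 6 fragments:
  1117 − 0 = 1117 bp
  2379 − 1117 = 1262 bp
  5502 − 2379 = 3123 bp
  6021 − 5502 = 519 bp
  7198 − 6021 = 1177 bp
  7733 − 7198 = 535 bp
Sorted largest to smallest: 3123, 1262, 1177, 1117, 535, 519 bp.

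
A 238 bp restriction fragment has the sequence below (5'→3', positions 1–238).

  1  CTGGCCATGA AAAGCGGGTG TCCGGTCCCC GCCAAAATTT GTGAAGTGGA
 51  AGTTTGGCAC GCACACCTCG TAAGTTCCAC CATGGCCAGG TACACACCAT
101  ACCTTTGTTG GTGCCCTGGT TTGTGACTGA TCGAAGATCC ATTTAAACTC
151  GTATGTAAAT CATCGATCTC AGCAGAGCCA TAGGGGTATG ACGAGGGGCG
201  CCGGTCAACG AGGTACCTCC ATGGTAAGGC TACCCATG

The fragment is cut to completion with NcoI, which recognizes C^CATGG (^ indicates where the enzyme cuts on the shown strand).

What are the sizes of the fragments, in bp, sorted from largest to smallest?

139, 80, 19 bp

NcoI sites (CCATGG) start at positions 80, 219.
NcoI cuts after the first base of each site, so after positions 80, 219.
Linear molecule, 2 cuts → 3 fragments:
  1–80 → 80 bp
  81–219 → 139 bp
  220–238 → 19 bp
Sorted largest to smallest: 139, 80, 19 bp.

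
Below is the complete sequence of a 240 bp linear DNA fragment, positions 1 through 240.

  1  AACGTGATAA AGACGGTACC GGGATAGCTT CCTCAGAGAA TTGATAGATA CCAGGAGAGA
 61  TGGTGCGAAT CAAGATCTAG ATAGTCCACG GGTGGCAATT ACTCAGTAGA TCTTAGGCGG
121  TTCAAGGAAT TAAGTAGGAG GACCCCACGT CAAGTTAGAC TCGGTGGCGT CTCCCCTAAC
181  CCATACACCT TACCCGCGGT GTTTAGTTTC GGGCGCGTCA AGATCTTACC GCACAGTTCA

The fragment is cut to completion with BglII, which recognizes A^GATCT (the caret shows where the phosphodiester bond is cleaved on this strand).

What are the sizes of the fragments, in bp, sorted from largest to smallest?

113, 73, 35, 19 bp

BglII sites (AGATCT) start at positions 73, 108, 221.
BglII cuts after the first base of each site, so after positions 73, 108, 221.
Linear molecule, 3 cuts → 4 fragments:
  1–73 → 73 bp
  74–108 → 35 bp
  109–221 → 113 bp
  222–240 → 19 bp
Sorted largest to smallest: 113, 73, 35, 19 bp.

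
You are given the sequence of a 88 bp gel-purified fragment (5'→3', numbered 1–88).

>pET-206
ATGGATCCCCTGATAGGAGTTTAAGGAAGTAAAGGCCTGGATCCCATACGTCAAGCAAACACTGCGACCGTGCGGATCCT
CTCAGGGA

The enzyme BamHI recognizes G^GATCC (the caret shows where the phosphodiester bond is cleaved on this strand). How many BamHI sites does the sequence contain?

3

GGATCC occurs starting at positions 3, 39, 74.
BamHI cuts at 3 sites.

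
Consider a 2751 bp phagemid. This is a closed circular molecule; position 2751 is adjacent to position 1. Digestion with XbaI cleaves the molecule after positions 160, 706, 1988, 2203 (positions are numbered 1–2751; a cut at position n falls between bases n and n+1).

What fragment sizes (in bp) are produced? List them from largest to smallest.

1282, 708, 546, 215 bp

Circular molecule, 4 cuts → 4 fragments:
  706 − 160 = 546 bp
  1988 − 706 = 1282 bp
  2203 − 1988 = 215 bp
  wrap: 2751 − 2203 + 160 = 708 bp
Sorted largest to smallest: 1282, 708, 546, 215 bp.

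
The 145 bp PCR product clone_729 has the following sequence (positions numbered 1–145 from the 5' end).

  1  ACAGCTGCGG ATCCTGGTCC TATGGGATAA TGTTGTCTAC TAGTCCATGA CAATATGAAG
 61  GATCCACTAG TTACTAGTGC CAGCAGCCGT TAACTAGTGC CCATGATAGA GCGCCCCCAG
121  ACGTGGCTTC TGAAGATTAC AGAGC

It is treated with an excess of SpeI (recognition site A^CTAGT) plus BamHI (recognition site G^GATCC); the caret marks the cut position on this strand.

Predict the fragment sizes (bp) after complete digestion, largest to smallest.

SpeI sites (ACTAGT) start at positions 39, 66, 73, 93.
SpeI cuts after the first base of each site, so after positions 39, 66, 73, 93.
BamHI sites (GGATCC) start at positions 9, 60.
BamHI cuts after the first base of each site, so after positions 9, 60.
Combined cut positions: 9, 39, 60, 66, 73, 93.
Linear molecule, 6 cuts → 7 fragments:
  1–9 → 9 bp
  10–39 → 30 bp
  40–60 → 21 bp
  61–66 → 6 bp
  67–73 → 7 bp
  74–93 → 20 bp
  94–145 → 52 bp
Sorted largest to smallest: 52, 30, 21, 20, 9, 7, 6 bp.

52, 30, 21, 20, 9, 7, 6 bp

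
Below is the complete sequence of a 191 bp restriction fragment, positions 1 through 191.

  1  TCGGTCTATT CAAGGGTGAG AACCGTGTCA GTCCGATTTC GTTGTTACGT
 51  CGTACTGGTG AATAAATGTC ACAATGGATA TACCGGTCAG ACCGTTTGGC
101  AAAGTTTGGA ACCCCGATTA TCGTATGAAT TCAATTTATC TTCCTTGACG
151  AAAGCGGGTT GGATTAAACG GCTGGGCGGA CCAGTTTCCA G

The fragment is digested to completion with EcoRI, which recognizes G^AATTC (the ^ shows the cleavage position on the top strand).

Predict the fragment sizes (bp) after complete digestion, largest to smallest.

127, 64 bp

The EcoRI site (GAATTC) starts at position 127.
EcoRI cuts after the first base of each site, so after position 127.
Linear molecule, 1 cut → 2 fragments:
  1–127 → 127 bp
  128–191 → 64 bp
Sorted largest to smallest: 127, 64 bp.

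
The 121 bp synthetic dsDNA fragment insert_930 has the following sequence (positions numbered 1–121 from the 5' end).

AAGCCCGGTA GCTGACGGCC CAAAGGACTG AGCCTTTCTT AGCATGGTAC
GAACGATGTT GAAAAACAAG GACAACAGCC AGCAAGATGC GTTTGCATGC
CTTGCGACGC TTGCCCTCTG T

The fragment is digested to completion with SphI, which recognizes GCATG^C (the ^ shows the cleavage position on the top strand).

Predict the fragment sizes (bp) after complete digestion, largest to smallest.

99, 22 bp

The SphI site (GCATGC) starts at position 95.
SphI cuts after base 5 of each site (before the last base), so after position 99.
Linear molecule, 1 cut → 2 fragments:
  1–99 → 99 bp
  100–121 → 22 bp
Sorted largest to smallest: 99, 22 bp.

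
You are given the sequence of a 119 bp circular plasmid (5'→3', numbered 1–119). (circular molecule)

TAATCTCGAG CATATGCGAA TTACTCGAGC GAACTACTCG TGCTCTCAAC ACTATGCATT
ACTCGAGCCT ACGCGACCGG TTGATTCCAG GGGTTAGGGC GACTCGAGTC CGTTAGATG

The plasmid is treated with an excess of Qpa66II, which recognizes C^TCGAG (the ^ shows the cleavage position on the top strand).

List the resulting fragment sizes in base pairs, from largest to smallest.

41, 38, 21, 19 bp

Qpa66II sites (CTCGAG) start at positions 5, 24, 62, 103.
Qpa66II cuts after the first base of each site, so after positions 5, 24, 62, 103.
Circular molecule, 4 cuts → 4 fragments:
  6–24 → 19 bp
  25–62 → 38 bp
  63–103 → 41 bp
  104–119 then 1–5 → 16 + 5 = 21 bp
Sorted largest to smallest: 41, 38, 21, 19 bp.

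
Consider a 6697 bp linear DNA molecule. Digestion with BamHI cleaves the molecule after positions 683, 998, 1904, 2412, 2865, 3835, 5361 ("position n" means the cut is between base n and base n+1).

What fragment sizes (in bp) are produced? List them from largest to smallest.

1526, 1336, 970, 906, 683, 508, 453, 315 bp

Linear molecule, 7 cuts → 8 fragments:
  683 − 0 = 683 bp
  998 − 683 = 315 bp
  1904 − 998 = 906 bp
  2412 − 1904 = 508 bp
  2865 − 2412 = 453 bp
  3835 − 2865 = 970 bp
  5361 − 3835 = 1526 bp
  6697 − 5361 = 1336 bp
Sorted largest to smallest: 1526, 1336, 970, 906, 683, 508, 453, 315 bp.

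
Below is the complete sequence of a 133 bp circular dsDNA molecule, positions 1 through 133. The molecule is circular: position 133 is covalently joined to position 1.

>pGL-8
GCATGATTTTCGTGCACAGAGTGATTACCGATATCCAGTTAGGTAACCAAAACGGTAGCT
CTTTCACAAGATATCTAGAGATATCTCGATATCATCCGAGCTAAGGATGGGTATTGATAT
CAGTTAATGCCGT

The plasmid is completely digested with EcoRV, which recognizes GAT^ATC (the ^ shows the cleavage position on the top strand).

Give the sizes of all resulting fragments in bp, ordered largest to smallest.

47, 40, 28, 10, 8 bp

EcoRV sites (GATATC) start at positions 30, 70, 80, 88, 116.
EcoRV cuts after base 3 of each site, so after positions 32, 72, 82, 90, 118.
Circular molecule, 5 cuts → 5 fragments:
  33–72 → 40 bp
  73–82 → 10 bp
  83–90 → 8 bp
  91–118 → 28 bp
  119–133 then 1–32 → 15 + 32 = 47 bp
Sorted largest to smallest: 47, 40, 28, 10, 8 bp.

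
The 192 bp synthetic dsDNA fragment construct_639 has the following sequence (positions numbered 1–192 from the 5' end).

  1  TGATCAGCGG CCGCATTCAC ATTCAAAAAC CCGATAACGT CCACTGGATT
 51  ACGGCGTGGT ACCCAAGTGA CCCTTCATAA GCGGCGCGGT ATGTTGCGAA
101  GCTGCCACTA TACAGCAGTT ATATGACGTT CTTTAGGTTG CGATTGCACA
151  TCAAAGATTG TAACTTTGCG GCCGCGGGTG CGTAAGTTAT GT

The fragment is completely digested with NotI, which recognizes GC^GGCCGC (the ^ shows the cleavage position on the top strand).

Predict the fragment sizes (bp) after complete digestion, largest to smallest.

161, 23, 8 bp

NotI sites (GCGGCCGC) start at positions 7, 168.
NotI cuts after base 2 of each site, so after positions 8, 169.
Linear molecule, 2 cuts → 3 fragments:
  1–8 → 8 bp
  9–169 → 161 bp
  170–192 → 23 bp
Sorted largest to smallest: 161, 23, 8 bp.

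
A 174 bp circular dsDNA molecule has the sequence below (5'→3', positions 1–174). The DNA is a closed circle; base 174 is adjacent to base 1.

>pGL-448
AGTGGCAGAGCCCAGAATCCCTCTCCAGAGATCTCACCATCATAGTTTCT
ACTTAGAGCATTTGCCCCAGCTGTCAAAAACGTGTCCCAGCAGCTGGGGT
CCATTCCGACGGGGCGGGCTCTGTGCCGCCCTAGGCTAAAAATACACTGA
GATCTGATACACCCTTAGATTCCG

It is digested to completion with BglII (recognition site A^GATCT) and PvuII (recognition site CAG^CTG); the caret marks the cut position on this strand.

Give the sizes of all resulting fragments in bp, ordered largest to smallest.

BglII sites (AGATCT) start at positions 29, 150.
BglII cuts after the first base of each site, so after positions 29, 150.
PvuII sites (CAGCTG) start at positions 68, 91.
PvuII cuts after base 3 of each site, so after positions 70, 93.
Combined cut positions: 29, 70, 93, 150.
Circular molecule, 4 cuts → 4 fragments:
  30–70 → 41 bp
  71–93 → 23 bp
  94–150 → 57 bp
  151–174 then 1–29 → 24 + 29 = 53 bp
Sorted largest to smallest: 57, 53, 41, 23 bp.

57, 53, 41, 23 bp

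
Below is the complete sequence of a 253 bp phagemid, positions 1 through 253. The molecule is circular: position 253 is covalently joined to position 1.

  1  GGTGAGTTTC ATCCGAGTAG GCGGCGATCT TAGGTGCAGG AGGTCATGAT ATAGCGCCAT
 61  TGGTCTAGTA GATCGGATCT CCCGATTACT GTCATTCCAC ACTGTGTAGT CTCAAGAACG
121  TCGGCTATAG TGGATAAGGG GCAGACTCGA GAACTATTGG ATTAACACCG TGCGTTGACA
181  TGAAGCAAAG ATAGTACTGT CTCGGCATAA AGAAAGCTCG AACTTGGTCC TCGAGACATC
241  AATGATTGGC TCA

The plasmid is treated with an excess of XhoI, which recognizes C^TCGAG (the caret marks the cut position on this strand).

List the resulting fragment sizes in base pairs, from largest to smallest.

169, 84 bp

XhoI sites (CTCGAG) start at positions 146, 230.
XhoI cuts after the first base of each site, so after positions 146, 230.
Circular molecule, 2 cuts → 2 fragments:
  147–230 → 84 bp
  231–253 then 1–146 → 23 + 146 = 169 bp
Sorted largest to smallest: 169, 84 bp.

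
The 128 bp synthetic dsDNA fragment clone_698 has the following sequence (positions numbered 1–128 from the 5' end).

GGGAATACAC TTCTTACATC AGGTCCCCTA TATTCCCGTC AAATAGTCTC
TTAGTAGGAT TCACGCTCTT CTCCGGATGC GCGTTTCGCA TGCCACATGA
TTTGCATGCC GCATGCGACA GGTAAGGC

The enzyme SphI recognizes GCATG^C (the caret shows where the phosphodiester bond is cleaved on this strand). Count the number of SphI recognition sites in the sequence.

3

GCATGC occurs starting at positions 88, 104, 111.
SphI cuts at 3 sites.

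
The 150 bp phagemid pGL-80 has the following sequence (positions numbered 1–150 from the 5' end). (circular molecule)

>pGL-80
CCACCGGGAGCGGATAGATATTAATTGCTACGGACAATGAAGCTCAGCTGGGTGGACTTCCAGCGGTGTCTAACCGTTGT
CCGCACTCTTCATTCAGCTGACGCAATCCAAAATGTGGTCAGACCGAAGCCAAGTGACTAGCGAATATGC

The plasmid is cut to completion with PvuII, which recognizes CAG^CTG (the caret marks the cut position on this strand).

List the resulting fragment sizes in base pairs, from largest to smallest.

PvuII sites (CAGCTG) start at positions 45, 95.
PvuII cuts after base 3 of each site, so after positions 47, 97.
Circular molecule, 2 cuts → 2 fragments:
  48–97 → 50 bp
  98–150 then 1–47 → 53 + 47 = 100 bp
Sorted largest to smallest: 100, 50 bp.

100, 50 bp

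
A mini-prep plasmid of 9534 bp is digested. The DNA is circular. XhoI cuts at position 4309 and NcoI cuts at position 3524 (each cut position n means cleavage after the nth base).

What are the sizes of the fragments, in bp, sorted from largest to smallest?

8749, 785 bp

Combined cut positions (sorted): 3524, 4309.
Circular molecule, 2 cuts → 2 fragments:
  4309 − 3524 = 785 bp
  wrap: 9534 − 4309 + 3524 = 8749 bp
Sorted largest to smallest: 8749, 785 bp.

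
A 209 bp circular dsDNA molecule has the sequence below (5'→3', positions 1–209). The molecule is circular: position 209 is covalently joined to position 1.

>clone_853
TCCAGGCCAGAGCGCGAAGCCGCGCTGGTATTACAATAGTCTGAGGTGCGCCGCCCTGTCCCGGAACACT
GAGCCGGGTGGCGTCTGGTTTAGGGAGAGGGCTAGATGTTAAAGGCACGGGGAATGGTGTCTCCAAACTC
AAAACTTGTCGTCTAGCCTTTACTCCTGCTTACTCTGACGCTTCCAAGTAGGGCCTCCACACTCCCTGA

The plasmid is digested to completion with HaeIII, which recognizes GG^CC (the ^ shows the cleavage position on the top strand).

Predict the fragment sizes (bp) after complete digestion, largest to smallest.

HaeIII sites (GGCC) start at positions 5, 192.
HaeIII cuts after base 2 of each site, so after positions 6, 193.
Circular molecule, 2 cuts → 2 fragments:
  7–193 → 187 bp
  194–209 then 1–6 → 16 + 6 = 22 bp
Sorted largest to smallest: 187, 22 bp.

187, 22 bp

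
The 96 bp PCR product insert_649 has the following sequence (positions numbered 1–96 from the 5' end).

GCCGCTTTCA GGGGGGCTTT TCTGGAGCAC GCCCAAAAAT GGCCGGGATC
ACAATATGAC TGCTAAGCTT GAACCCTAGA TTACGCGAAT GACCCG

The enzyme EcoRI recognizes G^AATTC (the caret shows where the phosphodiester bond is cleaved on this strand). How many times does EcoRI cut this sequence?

No occurrence of GAATTC is present in the sequence.
EcoRI does not cut: 0 sites.

0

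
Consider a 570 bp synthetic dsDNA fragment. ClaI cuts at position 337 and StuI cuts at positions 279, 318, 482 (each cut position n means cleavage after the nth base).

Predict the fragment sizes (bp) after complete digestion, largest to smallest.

Combined cut positions (sorted): 279, 318, 337, 482.
Linear molecule, 4 cuts → 5 fragments:
  279 − 0 = 279 bp
  318 − 279 = 39 bp
  337 − 318 = 19 bp
  482 − 337 = 145 bp
  570 − 482 = 88 bp
Sorted largest to smallest: 279, 145, 88, 39, 19 bp.

279, 145, 88, 39, 19 bp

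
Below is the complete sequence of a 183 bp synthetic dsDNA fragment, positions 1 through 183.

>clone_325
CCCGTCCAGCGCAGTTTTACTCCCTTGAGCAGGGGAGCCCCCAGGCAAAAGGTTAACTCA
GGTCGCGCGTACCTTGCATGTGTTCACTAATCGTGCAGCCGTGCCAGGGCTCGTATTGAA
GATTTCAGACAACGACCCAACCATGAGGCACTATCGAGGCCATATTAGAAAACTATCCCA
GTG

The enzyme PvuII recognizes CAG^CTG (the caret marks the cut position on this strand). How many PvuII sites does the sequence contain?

No occurrence of CAGCTG is present in the sequence.
PvuII does not cut: 0 sites.

0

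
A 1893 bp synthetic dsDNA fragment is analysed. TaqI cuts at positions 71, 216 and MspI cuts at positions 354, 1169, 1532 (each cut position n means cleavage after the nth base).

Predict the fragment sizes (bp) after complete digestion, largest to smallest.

815, 363, 361, 145, 138, 71 bp

Combined cut positions (sorted): 71, 216, 354, 1169, 1532.
Linear molecule, 5 cuts → 6 fragments:
  71 − 0 = 71 bp
  216 − 71 = 145 bp
  354 − 216 = 138 bp
  1169 − 354 = 815 bp
  1532 − 1169 = 363 bp
  1893 − 1532 = 361 bp
Sorted largest to smallest: 815, 363, 361, 145, 138, 71 bp.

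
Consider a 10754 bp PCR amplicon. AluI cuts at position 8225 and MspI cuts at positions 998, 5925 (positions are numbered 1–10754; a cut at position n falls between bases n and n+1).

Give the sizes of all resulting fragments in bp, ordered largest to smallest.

Combined cut positions (sorted): 998, 5925, 8225.
Linear molecule, 3 cuts → 4 fragments:
  998 − 0 = 998 bp
  5925 − 998 = 4927 bp
  8225 − 5925 = 2300 bp
  10754 − 8225 = 2529 bp
Sorted largest to smallest: 4927, 2529, 2300, 998 bp.

4927, 2529, 2300, 998 bp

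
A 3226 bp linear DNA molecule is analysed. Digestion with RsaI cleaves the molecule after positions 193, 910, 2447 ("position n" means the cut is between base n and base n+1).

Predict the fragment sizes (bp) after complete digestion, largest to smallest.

Linear molecule, 3 cuts → 4 fragments:
  193 − 0 = 193 bp
  910 − 193 = 717 bp
  2447 − 910 = 1537 bp
  3226 − 2447 = 779 bp
Sorted largest to smallest: 1537, 779, 717, 193 bp.

1537, 779, 717, 193 bp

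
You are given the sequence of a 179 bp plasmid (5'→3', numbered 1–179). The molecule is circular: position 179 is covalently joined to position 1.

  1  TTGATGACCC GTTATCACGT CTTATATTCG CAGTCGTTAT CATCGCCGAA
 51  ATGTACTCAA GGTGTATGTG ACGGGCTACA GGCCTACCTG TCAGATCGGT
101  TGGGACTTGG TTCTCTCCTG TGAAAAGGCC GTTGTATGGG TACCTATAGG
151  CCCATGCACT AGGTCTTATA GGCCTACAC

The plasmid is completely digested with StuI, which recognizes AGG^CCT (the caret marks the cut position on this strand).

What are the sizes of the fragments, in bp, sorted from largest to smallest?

90, 89 bp

StuI sites (AGGCCT) start at positions 80, 170.
StuI cuts after base 3 of each site, so after positions 82, 172.
Circular molecule, 2 cuts → 2 fragments:
  83–172 → 90 bp
  173–179 then 1–82 → 7 + 82 = 89 bp
Sorted largest to smallest: 90, 89 bp.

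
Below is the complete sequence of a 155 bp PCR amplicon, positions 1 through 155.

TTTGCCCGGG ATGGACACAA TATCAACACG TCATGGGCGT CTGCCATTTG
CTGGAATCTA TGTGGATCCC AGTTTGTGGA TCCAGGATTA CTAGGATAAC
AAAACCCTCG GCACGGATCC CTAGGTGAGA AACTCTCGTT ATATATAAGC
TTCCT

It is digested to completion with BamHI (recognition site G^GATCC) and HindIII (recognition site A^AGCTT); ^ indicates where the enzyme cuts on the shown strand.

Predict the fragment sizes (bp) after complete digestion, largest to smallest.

BamHI sites (GGATCC) start at positions 64, 78, 115.
BamHI cuts after the first base of each site, so after positions 64, 78, 115.
The HindIII site (AAGCTT) starts at position 147.
HindIII cuts after the first base of each site, so after position 147.
Combined cut positions: 64, 78, 115, 147.
Linear molecule, 4 cuts → 5 fragments:
  1–64 → 64 bp
  65–78 → 14 bp
  79–115 → 37 bp
  116–147 → 32 bp
  148–155 → 8 bp
Sorted largest to smallest: 64, 37, 32, 14, 8 bp.

64, 37, 32, 14, 8 bp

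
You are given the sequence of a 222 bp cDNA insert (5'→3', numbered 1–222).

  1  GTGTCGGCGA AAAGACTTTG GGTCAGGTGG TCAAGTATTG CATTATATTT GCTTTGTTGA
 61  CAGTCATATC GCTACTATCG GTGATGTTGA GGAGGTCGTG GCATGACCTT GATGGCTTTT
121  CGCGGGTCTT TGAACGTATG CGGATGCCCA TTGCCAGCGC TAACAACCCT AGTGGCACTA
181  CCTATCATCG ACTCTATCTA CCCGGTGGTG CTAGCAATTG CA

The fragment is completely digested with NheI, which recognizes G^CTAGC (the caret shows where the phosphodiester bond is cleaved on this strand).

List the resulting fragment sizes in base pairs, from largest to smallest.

The NheI site (GCTAGC) starts at position 210.
NheI cuts after the first base of each site, so after position 210.
Linear molecule, 1 cut → 2 fragments:
  1–210 → 210 bp
  211–222 → 12 bp
Sorted largest to smallest: 210, 12 bp.

210, 12 bp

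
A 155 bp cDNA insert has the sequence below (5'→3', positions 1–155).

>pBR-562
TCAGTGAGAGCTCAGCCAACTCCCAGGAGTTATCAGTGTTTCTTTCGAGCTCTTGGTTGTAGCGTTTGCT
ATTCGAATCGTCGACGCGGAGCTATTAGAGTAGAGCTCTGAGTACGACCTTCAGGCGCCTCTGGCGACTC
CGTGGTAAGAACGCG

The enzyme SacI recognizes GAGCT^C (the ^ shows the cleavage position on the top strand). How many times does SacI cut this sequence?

3

GAGCTC occurs starting at positions 8, 47, 103.
SacI cuts at 3 sites.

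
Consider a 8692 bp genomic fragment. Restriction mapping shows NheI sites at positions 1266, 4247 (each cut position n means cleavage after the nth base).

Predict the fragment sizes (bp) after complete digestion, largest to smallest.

Linear molecule, 2 cuts → 3 fragments:
  1266 − 0 = 1266 bp
  4247 − 1266 = 2981 bp
  8692 − 4247 = 4445 bp
Sorted largest to smallest: 4445, 2981, 1266 bp.

4445, 2981, 1266 bp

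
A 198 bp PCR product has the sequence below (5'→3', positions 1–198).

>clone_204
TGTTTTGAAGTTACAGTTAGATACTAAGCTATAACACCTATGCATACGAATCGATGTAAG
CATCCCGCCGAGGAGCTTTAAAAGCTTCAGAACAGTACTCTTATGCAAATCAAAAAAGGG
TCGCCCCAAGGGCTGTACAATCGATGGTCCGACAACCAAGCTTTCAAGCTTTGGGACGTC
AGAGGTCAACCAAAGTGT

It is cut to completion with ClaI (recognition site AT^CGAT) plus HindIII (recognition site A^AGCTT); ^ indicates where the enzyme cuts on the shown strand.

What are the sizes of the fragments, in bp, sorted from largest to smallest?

ClaI sites (ATCGAT) start at positions 50, 140.
ClaI cuts after base 2 of each site, so after positions 51, 141.
HindIII sites (AAGCTT) start at positions 82, 158, 166.
HindIII cuts after the first base of each site, so after positions 82, 158, 166.
Combined cut positions: 51, 82, 141, 158, 166.
Linear molecule, 5 cuts → 6 fragments:
  1–51 → 51 bp
  52–82 → 31 bp
  83–141 → 59 bp
  142–158 → 17 bp
  159–166 → 8 bp
  167–198 → 32 bp
Sorted largest to smallest: 59, 51, 32, 31, 17, 8 bp.

59, 51, 32, 31, 17, 8 bp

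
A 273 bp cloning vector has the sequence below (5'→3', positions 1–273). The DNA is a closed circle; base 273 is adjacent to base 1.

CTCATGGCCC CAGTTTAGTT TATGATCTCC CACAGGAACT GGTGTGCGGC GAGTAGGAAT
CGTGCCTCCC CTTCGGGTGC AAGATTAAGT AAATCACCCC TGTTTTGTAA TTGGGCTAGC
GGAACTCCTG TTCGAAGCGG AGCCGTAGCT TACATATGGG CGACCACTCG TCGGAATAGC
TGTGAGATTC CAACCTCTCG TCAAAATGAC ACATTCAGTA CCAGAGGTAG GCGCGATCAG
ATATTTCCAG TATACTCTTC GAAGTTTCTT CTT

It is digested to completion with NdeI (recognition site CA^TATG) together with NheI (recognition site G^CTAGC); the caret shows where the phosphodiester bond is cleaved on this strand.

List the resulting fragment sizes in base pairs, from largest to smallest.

234, 39 bp

The NdeI site (CATATG) starts at position 153.
NdeI cuts after base 2 of each site, so after position 154.
The NheI site (GCTAGC) starts at position 115.
NheI cuts after the first base of each site, so after position 115.
Combined cut positions: 115, 154.
Circular molecule, 2 cuts → 2 fragments:
  116–154 → 39 bp
  155–273 then 1–115 → 119 + 115 = 234 bp
Sorted largest to smallest: 234, 39 bp.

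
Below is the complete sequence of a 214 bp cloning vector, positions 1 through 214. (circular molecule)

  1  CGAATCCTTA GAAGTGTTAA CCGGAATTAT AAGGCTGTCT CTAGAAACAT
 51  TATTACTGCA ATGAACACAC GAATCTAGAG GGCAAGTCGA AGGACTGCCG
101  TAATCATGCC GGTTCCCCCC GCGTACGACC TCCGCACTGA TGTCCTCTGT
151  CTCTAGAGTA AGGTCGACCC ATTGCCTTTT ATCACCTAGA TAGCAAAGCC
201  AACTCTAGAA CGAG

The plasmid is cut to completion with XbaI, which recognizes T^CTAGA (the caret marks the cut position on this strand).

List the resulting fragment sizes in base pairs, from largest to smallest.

78, 52, 50, 34 bp

XbaI sites (TCTAGA) start at positions 40, 74, 152, 204.
XbaI cuts after the first base of each site, so after positions 40, 74, 152, 204.
Circular molecule, 4 cuts → 4 fragments:
  41–74 → 34 bp
  75–152 → 78 bp
  153–204 → 52 bp
  205–214 then 1–40 → 10 + 40 = 50 bp
Sorted largest to smallest: 78, 52, 50, 34 bp.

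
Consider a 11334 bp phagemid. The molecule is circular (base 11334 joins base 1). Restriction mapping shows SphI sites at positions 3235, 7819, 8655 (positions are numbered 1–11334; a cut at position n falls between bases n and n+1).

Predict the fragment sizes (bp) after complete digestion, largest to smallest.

Circular molecule, 3 cuts → 3 fragments:
  7819 − 3235 = 4584 bp
  8655 − 7819 = 836 bp
  wrap: 11334 − 8655 + 3235 = 5914 bp
Sorted largest to smallest: 5914, 4584, 836 bp.

5914, 4584, 836 bp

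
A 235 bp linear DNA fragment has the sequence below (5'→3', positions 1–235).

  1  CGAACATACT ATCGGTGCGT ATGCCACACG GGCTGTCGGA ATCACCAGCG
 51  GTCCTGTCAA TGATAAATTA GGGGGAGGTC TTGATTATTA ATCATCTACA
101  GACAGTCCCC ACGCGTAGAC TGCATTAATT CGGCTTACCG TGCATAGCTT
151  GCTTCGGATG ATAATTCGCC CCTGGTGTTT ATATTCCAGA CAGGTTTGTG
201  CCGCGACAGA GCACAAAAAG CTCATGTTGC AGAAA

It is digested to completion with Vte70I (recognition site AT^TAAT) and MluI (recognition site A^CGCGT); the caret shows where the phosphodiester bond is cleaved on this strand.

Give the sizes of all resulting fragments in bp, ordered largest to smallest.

110, 88, 23, 14 bp

Vte70I sites (ATTAAT) start at positions 87, 124.
Vte70I cuts after base 2 of each site, so after positions 88, 125.
The MluI site (ACGCGT) starts at position 111.
MluI cuts after the first base of each site, so after position 111.
Combined cut positions: 88, 111, 125.
Linear molecule, 3 cuts → 4 fragments:
  1–88 → 88 bp
  89–111 → 23 bp
  112–125 → 14 bp
  126–235 → 110 bp
Sorted largest to smallest: 110, 88, 23, 14 bp.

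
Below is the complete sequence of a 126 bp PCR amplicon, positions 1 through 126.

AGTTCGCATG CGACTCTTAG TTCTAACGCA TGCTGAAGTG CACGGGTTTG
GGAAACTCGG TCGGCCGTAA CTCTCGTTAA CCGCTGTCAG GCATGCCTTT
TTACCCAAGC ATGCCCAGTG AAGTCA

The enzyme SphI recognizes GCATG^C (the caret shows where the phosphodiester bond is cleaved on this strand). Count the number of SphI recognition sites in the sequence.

4

GCATGC occurs starting at positions 6, 28, 91, 109.
SphI cuts at 4 sites.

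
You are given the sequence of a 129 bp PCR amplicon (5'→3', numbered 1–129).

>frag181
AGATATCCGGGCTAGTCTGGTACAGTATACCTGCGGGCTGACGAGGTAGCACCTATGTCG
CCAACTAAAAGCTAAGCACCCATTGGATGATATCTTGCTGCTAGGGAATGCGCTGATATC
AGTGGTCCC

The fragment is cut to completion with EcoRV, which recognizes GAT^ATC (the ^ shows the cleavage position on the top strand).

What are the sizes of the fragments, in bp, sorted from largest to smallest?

EcoRV sites (GATATC) start at positions 2, 89, 115.
EcoRV cuts after base 3 of each site, so after positions 4, 91, 117.
Linear molecule, 3 cuts → 4 fragments:
  1–4 → 4 bp
  5–91 → 87 bp
  92–117 → 26 bp
  118–129 → 12 bp
Sorted largest to smallest: 87, 26, 12, 4 bp.

87, 26, 12, 4 bp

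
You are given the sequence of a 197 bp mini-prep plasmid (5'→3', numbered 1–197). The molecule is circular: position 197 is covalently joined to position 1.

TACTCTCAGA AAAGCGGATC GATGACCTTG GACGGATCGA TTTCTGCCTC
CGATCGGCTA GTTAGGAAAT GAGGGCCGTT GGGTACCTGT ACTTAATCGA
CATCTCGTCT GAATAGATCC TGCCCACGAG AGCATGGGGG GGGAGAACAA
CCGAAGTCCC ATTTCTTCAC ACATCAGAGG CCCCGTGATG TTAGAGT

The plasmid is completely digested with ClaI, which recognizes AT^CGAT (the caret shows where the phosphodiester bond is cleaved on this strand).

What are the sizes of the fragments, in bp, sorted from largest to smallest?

ClaI sites (ATCGAT) start at positions 18, 36.
ClaI cuts after base 2 of each site, so after positions 19, 37.
Circular molecule, 2 cuts → 2 fragments:
  20–37 → 18 bp
  38–197 then 1–19 → 160 + 19 = 179 bp
Sorted largest to smallest: 179, 18 bp.

179, 18 bp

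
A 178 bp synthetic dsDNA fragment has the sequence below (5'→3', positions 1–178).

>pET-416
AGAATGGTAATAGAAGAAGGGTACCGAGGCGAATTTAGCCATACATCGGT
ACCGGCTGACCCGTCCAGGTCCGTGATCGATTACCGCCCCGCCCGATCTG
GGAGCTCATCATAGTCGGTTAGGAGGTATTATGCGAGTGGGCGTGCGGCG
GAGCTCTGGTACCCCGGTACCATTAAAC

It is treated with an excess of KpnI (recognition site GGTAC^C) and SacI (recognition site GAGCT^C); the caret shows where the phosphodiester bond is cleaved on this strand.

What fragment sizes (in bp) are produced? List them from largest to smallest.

KpnI sites (GGTACC) start at positions 20, 48, 158, 166.
KpnI cuts after base 5 of each site (before the last base), so after positions 24, 52, 162, 170.
SacI sites (GAGCTC) start at positions 102, 151.
SacI cuts after base 5 of each site (before the last base), so after positions 106, 155.
Combined cut positions: 24, 52, 106, 155, 162, 170.
Linear molecule, 6 cuts → 7 fragments:
  1–24 → 24 bp
  25–52 → 28 bp
  53–106 → 54 bp
  107–155 → 49 bp
  156–162 → 7 bp
  163–170 → 8 bp
  171–178 → 8 bp
Sorted largest to smallest: 54, 49, 28, 24, 8, 8, 7 bp.

54, 49, 28, 24, 8, 8, 7 bp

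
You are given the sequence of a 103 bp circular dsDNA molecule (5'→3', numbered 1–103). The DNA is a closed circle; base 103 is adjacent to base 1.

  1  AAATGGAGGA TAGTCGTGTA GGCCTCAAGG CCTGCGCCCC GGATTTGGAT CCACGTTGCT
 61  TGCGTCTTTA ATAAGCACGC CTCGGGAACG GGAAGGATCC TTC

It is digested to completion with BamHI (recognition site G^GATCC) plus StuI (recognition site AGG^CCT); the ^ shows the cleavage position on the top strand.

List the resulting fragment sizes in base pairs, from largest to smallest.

BamHI sites (GGATCC) start at positions 47, 95.
BamHI cuts after the first base of each site, so after positions 47, 95.
StuI sites (AGGCCT) start at positions 20, 28.
StuI cuts after base 3 of each site, so after positions 22, 30.
Combined cut positions: 22, 30, 47, 95.
Circular molecule, 4 cuts → 4 fragments:
  23–30 → 8 bp
  31–47 → 17 bp
  48–95 → 48 bp
  96–103 then 1–22 → 8 + 22 = 30 bp
Sorted largest to smallest: 48, 30, 17, 8 bp.

48, 30, 17, 8 bp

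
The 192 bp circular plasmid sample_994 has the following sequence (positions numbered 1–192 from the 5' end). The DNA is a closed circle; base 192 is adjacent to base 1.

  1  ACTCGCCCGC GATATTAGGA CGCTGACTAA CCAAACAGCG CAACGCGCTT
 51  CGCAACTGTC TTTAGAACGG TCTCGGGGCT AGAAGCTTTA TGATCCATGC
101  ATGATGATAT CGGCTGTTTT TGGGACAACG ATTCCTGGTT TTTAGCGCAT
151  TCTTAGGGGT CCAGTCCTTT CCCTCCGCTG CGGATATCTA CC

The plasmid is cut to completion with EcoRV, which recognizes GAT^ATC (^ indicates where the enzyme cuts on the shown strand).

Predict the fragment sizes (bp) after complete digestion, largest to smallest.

EcoRV sites (GATATC) start at positions 106, 183.
EcoRV cuts after base 3 of each site, so after positions 108, 185.
Circular molecule, 2 cuts → 2 fragments:
  109–185 → 77 bp
  186–192 then 1–108 → 7 + 108 = 115 bp
Sorted largest to smallest: 115, 77 bp.

115, 77 bp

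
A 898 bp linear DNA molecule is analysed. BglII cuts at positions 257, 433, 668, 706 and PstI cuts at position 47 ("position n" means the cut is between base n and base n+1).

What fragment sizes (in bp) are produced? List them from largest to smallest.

Combined cut positions (sorted): 47, 257, 433, 668, 706.
Linear molecule, 5 cuts → 6 fragments:
  47 − 0 = 47 bp
  257 − 47 = 210 bp
  433 − 257 = 176 bp
  668 − 433 = 235 bp
  706 − 668 = 38 bp
  898 − 706 = 192 bp
Sorted largest to smallest: 235, 210, 192, 176, 47, 38 bp.

235, 210, 192, 176, 47, 38 bp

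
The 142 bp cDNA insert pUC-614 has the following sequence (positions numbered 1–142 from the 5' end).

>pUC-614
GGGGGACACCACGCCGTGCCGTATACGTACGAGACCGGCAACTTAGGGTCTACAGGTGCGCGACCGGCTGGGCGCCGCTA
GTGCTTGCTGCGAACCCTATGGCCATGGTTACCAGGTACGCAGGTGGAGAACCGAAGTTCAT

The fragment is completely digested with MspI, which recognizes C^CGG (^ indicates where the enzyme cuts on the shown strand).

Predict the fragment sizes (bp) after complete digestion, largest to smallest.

MspI sites (CCGG) start at positions 35, 64.
MspI cuts after the first base of each site, so after positions 35, 64.
Linear molecule, 2 cuts → 3 fragments:
  1–35 → 35 bp
  36–64 → 29 bp
  65–142 → 78 bp
Sorted largest to smallest: 78, 35, 29 bp.

78, 35, 29 bp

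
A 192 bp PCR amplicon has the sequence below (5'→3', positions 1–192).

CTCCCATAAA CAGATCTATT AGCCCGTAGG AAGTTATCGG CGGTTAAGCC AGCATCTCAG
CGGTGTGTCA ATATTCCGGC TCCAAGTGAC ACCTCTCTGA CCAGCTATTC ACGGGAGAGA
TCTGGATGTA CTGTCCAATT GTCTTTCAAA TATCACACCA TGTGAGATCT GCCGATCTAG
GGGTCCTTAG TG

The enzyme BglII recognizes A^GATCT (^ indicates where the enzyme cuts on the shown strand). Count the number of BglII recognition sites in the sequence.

3

AGATCT occurs starting at positions 12, 118, 165.
BglII cuts at 3 sites.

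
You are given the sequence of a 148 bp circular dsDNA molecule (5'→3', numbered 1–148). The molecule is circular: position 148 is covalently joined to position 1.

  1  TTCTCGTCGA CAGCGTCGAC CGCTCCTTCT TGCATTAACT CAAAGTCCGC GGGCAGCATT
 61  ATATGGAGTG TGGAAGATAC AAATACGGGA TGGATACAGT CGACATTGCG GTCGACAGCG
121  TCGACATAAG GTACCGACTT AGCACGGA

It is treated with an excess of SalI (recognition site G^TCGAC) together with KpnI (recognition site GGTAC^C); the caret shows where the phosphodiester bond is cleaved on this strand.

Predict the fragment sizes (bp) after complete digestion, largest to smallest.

84, 20, 14, 12, 9, 9 bp

SalI sites (GTCGAC) start at positions 6, 15, 99, 111, 120.
SalI cuts after the first base of each site, so after positions 6, 15, 99, 111, 120.
The KpnI site (GGTACC) starts at position 130.
KpnI cuts after base 5 of each site (before the last base), so after position 134.
Combined cut positions: 6, 15, 99, 111, 120, 134.
Circular molecule, 6 cuts → 6 fragments:
  7–15 → 9 bp
  16–99 → 84 bp
  100–111 → 12 bp
  112–120 → 9 bp
  121–134 → 14 bp
  135–148 then 1–6 → 14 + 6 = 20 bp
Sorted largest to smallest: 84, 20, 14, 12, 9, 9 bp.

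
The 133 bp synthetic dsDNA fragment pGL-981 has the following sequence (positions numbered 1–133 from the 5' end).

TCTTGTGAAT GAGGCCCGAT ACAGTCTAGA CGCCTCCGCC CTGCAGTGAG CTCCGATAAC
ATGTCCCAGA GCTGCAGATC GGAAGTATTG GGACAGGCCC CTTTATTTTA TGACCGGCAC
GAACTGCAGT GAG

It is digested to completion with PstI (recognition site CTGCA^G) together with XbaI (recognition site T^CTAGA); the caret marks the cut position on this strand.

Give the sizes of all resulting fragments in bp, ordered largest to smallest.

52, 31, 25, 20, 5 bp

PstI sites (CTGCAG) start at positions 41, 72, 124.
PstI cuts after base 5 of each site (before the last base), so after positions 45, 76, 128.
The XbaI site (TCTAGA) starts at position 25.
XbaI cuts after the first base of each site, so after position 25.
Combined cut positions: 25, 45, 76, 128.
Linear molecule, 4 cuts → 5 fragments:
  1–25 → 25 bp
  26–45 → 20 bp
  46–76 → 31 bp
  77–128 → 52 bp
  129–133 → 5 bp
Sorted largest to smallest: 52, 31, 25, 20, 5 bp.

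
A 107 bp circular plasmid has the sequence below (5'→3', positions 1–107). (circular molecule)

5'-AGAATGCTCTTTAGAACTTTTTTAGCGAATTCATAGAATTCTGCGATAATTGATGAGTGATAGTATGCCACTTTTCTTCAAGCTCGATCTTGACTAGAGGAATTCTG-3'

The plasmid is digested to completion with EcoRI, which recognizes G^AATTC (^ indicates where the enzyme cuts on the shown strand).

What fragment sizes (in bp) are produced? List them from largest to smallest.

64, 34, 9 bp

EcoRI sites (GAATTC) start at positions 27, 36, 100.
EcoRI cuts after the first base of each site, so after positions 27, 36, 100.
Circular molecule, 3 cuts → 3 fragments:
  28–36 → 9 bp
  37–100 → 64 bp
  101–107 then 1–27 → 7 + 27 = 34 bp
Sorted largest to smallest: 64, 34, 9 bp.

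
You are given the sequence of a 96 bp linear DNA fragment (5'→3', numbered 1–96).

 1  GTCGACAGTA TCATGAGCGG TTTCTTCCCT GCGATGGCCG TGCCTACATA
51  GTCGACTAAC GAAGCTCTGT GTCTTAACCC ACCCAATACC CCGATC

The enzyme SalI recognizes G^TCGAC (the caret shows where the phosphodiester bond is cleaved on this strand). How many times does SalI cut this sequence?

GTCGAC occurs starting at positions 1, 51.
SalI cuts at 2 sites.

2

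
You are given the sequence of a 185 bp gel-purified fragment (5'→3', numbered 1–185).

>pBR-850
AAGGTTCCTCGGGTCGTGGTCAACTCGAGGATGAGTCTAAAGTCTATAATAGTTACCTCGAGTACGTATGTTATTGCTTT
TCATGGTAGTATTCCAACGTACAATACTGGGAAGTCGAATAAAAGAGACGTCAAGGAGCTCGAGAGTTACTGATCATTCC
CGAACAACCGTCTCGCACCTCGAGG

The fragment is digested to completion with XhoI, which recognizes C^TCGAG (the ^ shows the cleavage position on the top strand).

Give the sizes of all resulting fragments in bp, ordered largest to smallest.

82, 40, 33, 24, 6 bp

XhoI sites (CTCGAG) start at positions 24, 57, 139, 179.
XhoI cuts after the first base of each site, so after positions 24, 57, 139, 179.
Linear molecule, 4 cuts → 5 fragments:
  1–24 → 24 bp
  25–57 → 33 bp
  58–139 → 82 bp
  140–179 → 40 bp
  180–185 → 6 bp
Sorted largest to smallest: 82, 40, 33, 24, 6 bp.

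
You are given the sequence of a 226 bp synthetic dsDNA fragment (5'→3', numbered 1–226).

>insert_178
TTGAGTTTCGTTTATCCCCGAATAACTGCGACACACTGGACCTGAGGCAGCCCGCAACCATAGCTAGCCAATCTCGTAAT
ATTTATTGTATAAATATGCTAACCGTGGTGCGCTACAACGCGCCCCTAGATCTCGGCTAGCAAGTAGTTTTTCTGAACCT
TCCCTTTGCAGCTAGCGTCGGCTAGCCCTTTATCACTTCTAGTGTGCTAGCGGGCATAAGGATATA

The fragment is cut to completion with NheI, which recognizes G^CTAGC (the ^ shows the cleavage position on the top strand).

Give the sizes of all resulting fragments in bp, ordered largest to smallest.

NheI sites (GCTAGC) start at positions 63, 136, 171, 181, 206.
NheI cuts after the first base of each site, so after positions 63, 136, 171, 181, 206.
Linear molecule, 5 cuts → 6 fragments:
  1–63 → 63 bp
  64–136 → 73 bp
  137–171 → 35 bp
  172–181 → 10 bp
  182–206 → 25 bp
  207–226 → 20 bp
Sorted largest to smallest: 73, 63, 35, 25, 20, 10 bp.

73, 63, 35, 25, 20, 10 bp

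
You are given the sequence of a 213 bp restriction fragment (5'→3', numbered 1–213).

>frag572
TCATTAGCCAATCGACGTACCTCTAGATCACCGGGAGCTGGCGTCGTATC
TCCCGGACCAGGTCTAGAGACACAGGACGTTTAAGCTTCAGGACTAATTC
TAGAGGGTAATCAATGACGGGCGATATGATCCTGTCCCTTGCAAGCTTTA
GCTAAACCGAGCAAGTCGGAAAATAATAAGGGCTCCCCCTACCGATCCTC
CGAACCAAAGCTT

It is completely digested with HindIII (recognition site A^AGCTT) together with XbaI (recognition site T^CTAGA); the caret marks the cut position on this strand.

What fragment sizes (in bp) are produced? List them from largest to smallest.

HindIII sites (AAGCTT) start at positions 83, 143, 208.
HindIII cuts after the first base of each site, so after positions 83, 143, 208.
XbaI sites (TCTAGA) start at positions 22, 63, 99.
XbaI cuts after the first base of each site, so after positions 22, 63, 99.
Combined cut positions: 22, 63, 83, 99, 143, 208.
Linear molecule, 6 cuts → 7 fragments:
  1–22 → 22 bp
  23–63 → 41 bp
  64–83 → 20 bp
  84–99 → 16 bp
  100–143 → 44 bp
  144–208 → 65 bp
  209–213 → 5 bp
Sorted largest to smallest: 65, 44, 41, 22, 20, 16, 5 bp.

65, 44, 41, 22, 20, 16, 5 bp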